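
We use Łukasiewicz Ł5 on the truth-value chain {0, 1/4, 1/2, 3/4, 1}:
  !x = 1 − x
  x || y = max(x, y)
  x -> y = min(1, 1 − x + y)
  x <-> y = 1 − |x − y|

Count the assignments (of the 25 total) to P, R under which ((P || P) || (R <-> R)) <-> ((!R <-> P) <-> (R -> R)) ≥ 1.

value 1: 5 assignments (counts)
value 3/4: 8 assignments
value 1/2: 6 assignments
value 1/4: 4 assignments
value 0: 2 assignments
So 5 of the 25 assignments meet the threshold.

5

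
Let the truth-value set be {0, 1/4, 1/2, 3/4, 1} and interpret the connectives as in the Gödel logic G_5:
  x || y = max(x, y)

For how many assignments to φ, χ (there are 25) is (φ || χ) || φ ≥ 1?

9

value 1: 9 assignments (counts)
value 3/4: 7 assignments
value 1/2: 5 assignments
value 1/4: 3 assignments
value 0: 1 assignment
So 9 of the 25 assignments meet the threshold.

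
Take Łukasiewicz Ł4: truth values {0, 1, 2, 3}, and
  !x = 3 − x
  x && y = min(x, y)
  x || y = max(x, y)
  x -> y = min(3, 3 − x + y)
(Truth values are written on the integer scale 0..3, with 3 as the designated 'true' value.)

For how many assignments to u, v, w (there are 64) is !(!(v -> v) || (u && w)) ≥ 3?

28

value 3: 28 assignments (counts)
value 2: 20 assignments
value 1: 12 assignments
value 0: 4 assignments
So 28 of the 64 assignments meet the threshold.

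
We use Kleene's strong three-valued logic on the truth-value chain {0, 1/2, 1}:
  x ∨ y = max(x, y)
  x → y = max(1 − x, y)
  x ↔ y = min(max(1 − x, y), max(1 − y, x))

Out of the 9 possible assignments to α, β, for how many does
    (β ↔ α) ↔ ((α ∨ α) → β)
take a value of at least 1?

3

α = 0, β = 0 ↦ 1  ≥
α = 0, β = 1/2 ↦ 1/2  <
α = 0, β = 1 ↦ 0  <
α = 1/2, β = 0 ↦ 1/2  <
α = 1/2, β = 1/2 ↦ 1/2  <
α = 1/2, β = 1 ↦ 1/2  <
α = 1, β = 0 ↦ 1  ≥
α = 1, β = 1/2 ↦ 1/2  <
α = 1, β = 1 ↦ 1  ≥
So 3 of the 9 assignments meet the threshold.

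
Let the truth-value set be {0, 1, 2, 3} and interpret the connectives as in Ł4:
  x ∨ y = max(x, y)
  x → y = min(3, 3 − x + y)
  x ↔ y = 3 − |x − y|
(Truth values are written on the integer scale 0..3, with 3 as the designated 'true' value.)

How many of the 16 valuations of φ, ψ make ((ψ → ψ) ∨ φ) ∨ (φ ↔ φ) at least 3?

φ = 0, ψ = 0 ↦ 3  ≥
φ = 0, ψ = 1 ↦ 3  ≥
φ = 0, ψ = 2 ↦ 3  ≥
φ = 0, ψ = 3 ↦ 3  ≥
φ = 1, ψ = 0 ↦ 3  ≥
φ = 1, ψ = 1 ↦ 3  ≥
φ = 1, ψ = 2 ↦ 3  ≥
φ = 1, ψ = 3 ↦ 3  ≥
φ = 2, ψ = 0 ↦ 3  ≥
φ = 2, ψ = 1 ↦ 3  ≥
φ = 2, ψ = 2 ↦ 3  ≥
φ = 2, ψ = 3 ↦ 3  ≥
φ = 3, ψ = 0 ↦ 3  ≥
φ = 3, ψ = 1 ↦ 3  ≥
φ = 3, ψ = 2 ↦ 3  ≥
φ = 3, ψ = 3 ↦ 3  ≥
So 16 of the 16 assignments meet the threshold.

16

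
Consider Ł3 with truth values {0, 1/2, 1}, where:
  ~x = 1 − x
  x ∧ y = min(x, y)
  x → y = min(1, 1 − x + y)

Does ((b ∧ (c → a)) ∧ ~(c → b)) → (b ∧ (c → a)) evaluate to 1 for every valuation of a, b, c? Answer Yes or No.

Yes

At a = 1, b = 1/2, c = 1, for instance:
c → a = 1 → 1 = 1
b ∧ (c → a) = 1/2 ∧ 1 = 1/2
c → b = 1 → 1/2 = 1/2
~(c → b) = ~1/2 = 1/2
(b ∧ (c → a)) ∧ ~(c → b) = 1/2 ∧ 1/2 = 1/2
((b ∧ (c → a)) ∧ ~(c → b)) → (b ∧ (c → a)) = 1/2 → 1/2 = 1
and checking the remaining 26 assignments likewise gives ≥ 1 in every case.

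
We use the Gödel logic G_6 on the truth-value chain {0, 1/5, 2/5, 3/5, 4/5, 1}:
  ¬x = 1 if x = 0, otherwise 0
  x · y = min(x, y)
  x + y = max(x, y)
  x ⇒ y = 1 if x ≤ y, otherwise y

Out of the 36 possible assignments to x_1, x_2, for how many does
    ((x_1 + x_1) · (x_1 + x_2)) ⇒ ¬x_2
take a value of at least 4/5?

value 1: 11 assignments (counts)
value 0: 25 assignments
So 11 of the 36 assignments meet the threshold.

11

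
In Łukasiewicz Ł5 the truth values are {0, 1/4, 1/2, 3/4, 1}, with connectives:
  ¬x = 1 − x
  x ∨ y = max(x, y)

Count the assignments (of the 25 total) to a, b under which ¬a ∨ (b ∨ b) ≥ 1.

value 1: 9 assignments (counts)
value 3/4: 7 assignments
value 1/2: 5 assignments
value 1/4: 3 assignments
value 0: 1 assignment
So 9 of the 25 assignments meet the threshold.

9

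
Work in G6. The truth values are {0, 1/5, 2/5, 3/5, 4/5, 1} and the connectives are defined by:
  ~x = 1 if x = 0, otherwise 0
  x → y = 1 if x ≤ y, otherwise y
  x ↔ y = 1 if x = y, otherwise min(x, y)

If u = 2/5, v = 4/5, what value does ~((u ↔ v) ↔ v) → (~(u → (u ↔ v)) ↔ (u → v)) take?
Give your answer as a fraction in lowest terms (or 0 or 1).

u ↔ v = 2/5 ↔ 4/5 = 2/5
(u ↔ v) ↔ v = 2/5 ↔ 4/5 = 2/5
~((u ↔ v) ↔ v) = ~2/5 = 0
u ↔ v = 2/5 ↔ 4/5 = 2/5
u → (u ↔ v) = 2/5 → 2/5 = 1
~(u → (u ↔ v)) = ~1 = 0
u → v = 2/5 → 4/5 = 1
~(u → (u ↔ v)) ↔ (u → v) = 0 ↔ 1 = 0
~((u ↔ v) ↔ v) → (~(u → (u ↔ v)) ↔ (u → v)) = 0 → 0 = 1

1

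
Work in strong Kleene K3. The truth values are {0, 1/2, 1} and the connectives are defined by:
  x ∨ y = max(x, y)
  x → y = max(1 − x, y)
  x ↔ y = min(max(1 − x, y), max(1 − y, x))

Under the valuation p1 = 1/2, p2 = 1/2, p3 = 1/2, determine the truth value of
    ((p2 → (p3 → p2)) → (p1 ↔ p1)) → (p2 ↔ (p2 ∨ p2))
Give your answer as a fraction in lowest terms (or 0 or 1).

p3 → p2 = 1/2 → 1/2 = 1/2
p2 → (p3 → p2) = 1/2 → 1/2 = 1/2
p1 ↔ p1 = 1/2 ↔ 1/2 = 1/2
(p2 → (p3 → p2)) → (p1 ↔ p1) = 1/2 → 1/2 = 1/2
p2 ∨ p2 = 1/2 ∨ 1/2 = 1/2
p2 ↔ (p2 ∨ p2) = 1/2 ↔ 1/2 = 1/2
((p2 → (p3 → p2)) → (p1 ↔ p1)) → (p2 ↔ (p2 ∨ p2)) = 1/2 → 1/2 = 1/2

1/2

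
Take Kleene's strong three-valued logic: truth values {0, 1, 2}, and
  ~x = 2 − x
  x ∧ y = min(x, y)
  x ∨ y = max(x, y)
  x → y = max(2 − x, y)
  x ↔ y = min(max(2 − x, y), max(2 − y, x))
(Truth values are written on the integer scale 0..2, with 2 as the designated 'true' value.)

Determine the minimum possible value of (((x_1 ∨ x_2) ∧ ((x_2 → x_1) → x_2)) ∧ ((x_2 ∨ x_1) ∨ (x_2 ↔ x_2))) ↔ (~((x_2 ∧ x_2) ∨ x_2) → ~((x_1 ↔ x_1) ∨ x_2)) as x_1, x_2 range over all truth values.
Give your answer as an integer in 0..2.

Take x_1 = 0, x_2 = 1:
x_1 ∨ x_2 = 0 ∨ 1 = 1
x_2 → x_1 = 1 → 0 = 1
(x_2 → x_1) → x_2 = 1 → 1 = 1
(x_1 ∨ x_2) ∧ ((x_2 → x_1) → x_2) = 1 ∧ 1 = 1
x_2 ∨ x_1 = 1 ∨ 0 = 1
x_2 ↔ x_2 = 1 ↔ 1 = 1
(x_2 ∨ x_1) ∨ (x_2 ↔ x_2) = 1 ∨ 1 = 1
((x_1 ∨ x_2) ∧ ((x_2 → x_1) → x_2)) ∧ ((x_2 ∨ x_1) ∨ (x_2 ↔ x_2)) = 1 ∧ 1 = 1
x_2 ∧ x_2 = 1 ∧ 1 = 1
(x_2 ∧ x_2) ∨ x_2 = 1 ∨ 1 = 1
~((x_2 ∧ x_2) ∨ x_2) = ~1 = 1
x_1 ↔ x_1 = 0 ↔ 0 = 2
(x_1 ↔ x_1) ∨ x_2 = 2 ∨ 1 = 2
~((x_1 ↔ x_1) ∨ x_2) = ~2 = 0
~((x_2 ∧ x_2) ∨ x_2) → ~((x_1 ↔ x_1) ∨ x_2) = 1 → 0 = 1
(((x_1 ∨ x_2) ∧ ((x_2 → x_1) → x_2)) ∧ ((x_2 ∨ x_1) ∨ (x_2 ↔ x_2))) ↔ (~((x_2 ∧ x_2) ∨ x_2) → ~((x_1 ↔ x_1) ∨ x_2)) = 1 ↔ 1 = 1
No assignment yields a value below 1, so this is the minimum.

1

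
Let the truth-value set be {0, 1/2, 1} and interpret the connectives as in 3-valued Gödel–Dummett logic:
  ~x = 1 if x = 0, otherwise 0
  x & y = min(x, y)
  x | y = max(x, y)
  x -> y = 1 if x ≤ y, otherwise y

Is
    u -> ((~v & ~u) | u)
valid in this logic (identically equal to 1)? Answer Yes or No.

Yes

u = 0, v = 0 ↦ 1
u = 0, v = 1/2 ↦ 1
u = 0, v = 1 ↦ 1
u = 1/2, v = 0 ↦ 1
u = 1/2, v = 1/2 ↦ 1
u = 1/2, v = 1 ↦ 1
u = 1, v = 0 ↦ 1
u = 1, v = 1/2 ↦ 1
u = 1, v = 1 ↦ 1
Every assignment gives a value ≥ 1.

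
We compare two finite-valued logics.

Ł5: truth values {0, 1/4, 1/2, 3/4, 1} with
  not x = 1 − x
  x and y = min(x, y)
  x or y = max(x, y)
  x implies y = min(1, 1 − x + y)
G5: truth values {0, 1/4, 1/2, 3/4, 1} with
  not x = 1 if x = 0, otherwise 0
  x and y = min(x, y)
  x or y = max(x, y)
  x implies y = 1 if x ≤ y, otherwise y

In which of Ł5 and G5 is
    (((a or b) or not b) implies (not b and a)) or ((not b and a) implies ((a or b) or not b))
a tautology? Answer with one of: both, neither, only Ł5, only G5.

both

In Ł5: every assignment gives 1 — tautology.
In G5: every assignment gives 1 — tautology.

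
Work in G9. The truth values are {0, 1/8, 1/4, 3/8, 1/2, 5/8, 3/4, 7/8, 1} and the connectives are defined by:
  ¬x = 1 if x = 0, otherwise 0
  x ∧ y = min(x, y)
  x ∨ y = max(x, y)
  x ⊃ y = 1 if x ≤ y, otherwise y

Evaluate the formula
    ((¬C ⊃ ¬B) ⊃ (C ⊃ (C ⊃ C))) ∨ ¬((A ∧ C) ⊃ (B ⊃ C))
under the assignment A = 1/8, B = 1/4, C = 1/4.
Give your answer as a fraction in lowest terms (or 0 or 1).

1

¬C = ¬1/4 = 0
¬B = ¬1/4 = 0
¬C ⊃ ¬B = 0 ⊃ 0 = 1
C ⊃ C = 1/4 ⊃ 1/4 = 1
C ⊃ (C ⊃ C) = 1/4 ⊃ 1 = 1
(¬C ⊃ ¬B) ⊃ (C ⊃ (C ⊃ C)) = 1 ⊃ 1 = 1
A ∧ C = 1/8 ∧ 1/4 = 1/8
B ⊃ C = 1/4 ⊃ 1/4 = 1
(A ∧ C) ⊃ (B ⊃ C) = 1/8 ⊃ 1 = 1
¬((A ∧ C) ⊃ (B ⊃ C)) = ¬1 = 0
((¬C ⊃ ¬B) ⊃ (C ⊃ (C ⊃ C))) ∨ ¬((A ∧ C) ⊃ (B ⊃ C)) = 1 ∨ 0 = 1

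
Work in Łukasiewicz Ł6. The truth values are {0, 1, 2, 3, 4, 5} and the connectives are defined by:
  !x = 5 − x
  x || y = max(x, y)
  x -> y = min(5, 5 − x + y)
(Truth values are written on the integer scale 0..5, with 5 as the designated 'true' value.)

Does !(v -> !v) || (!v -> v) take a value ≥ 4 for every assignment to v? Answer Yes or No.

Counterexample: take v = 0.
!v = !0 = 5
v -> !v = 0 -> 5 = 5
!(v -> !v) = !5 = 0
!v -> v = 5 -> 0 = 0
!(v -> !v) || (!v -> v) = 0 || 0 = 0
This gives 0, which is below 4.

No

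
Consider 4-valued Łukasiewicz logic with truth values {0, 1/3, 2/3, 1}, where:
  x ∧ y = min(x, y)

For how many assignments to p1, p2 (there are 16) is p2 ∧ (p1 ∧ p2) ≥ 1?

1

p1 = 0, p2 = 0 ↦ 0  <
p1 = 0, p2 = 1/3 ↦ 0  <
p1 = 0, p2 = 2/3 ↦ 0  <
p1 = 0, p2 = 1 ↦ 0  <
p1 = 1/3, p2 = 0 ↦ 0  <
p1 = 1/3, p2 = 1/3 ↦ 1/3  <
p1 = 1/3, p2 = 2/3 ↦ 1/3  <
p1 = 1/3, p2 = 1 ↦ 1/3  <
p1 = 2/3, p2 = 0 ↦ 0  <
p1 = 2/3, p2 = 1/3 ↦ 1/3  <
p1 = 2/3, p2 = 2/3 ↦ 2/3  <
p1 = 2/3, p2 = 1 ↦ 2/3  <
p1 = 1, p2 = 0 ↦ 0  <
p1 = 1, p2 = 1/3 ↦ 1/3  <
p1 = 1, p2 = 2/3 ↦ 2/3  <
p1 = 1, p2 = 1 ↦ 1  ≥
So 1 of the 16 assignments meets the threshold.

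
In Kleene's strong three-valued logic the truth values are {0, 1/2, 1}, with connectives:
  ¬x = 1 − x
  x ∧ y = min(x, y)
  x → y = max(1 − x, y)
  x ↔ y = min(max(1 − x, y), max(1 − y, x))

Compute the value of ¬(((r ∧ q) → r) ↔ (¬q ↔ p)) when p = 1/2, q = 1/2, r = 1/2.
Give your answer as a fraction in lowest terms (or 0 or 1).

1/2

r ∧ q = 1/2 ∧ 1/2 = 1/2
(r ∧ q) → r = 1/2 → 1/2 = 1/2
¬q = ¬1/2 = 1/2
¬q ↔ p = 1/2 ↔ 1/2 = 1/2
((r ∧ q) → r) ↔ (¬q ↔ p) = 1/2 ↔ 1/2 = 1/2
¬(((r ∧ q) → r) ↔ (¬q ↔ p)) = ¬1/2 = 1/2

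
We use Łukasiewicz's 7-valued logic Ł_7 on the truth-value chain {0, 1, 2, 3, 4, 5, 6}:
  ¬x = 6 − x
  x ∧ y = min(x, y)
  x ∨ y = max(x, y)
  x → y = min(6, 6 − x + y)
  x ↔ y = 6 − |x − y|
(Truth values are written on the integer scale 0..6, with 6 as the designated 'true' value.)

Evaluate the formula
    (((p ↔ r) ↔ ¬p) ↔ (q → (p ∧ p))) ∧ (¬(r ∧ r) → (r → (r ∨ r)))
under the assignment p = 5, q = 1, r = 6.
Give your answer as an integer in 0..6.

p ↔ r = 5 ↔ 6 = 5
¬p = ¬5 = 1
(p ↔ r) ↔ ¬p = 5 ↔ 1 = 2
p ∧ p = 5 ∧ 5 = 5
q → (p ∧ p) = 1 → 5 = 6
((p ↔ r) ↔ ¬p) ↔ (q → (p ∧ p)) = 2 ↔ 6 = 2
r ∧ r = 6 ∧ 6 = 6
¬(r ∧ r) = ¬6 = 0
r ∨ r = 6 ∨ 6 = 6
r → (r ∨ r) = 6 → 6 = 6
¬(r ∧ r) → (r → (r ∨ r)) = 0 → 6 = 6
(((p ↔ r) ↔ ¬p) ↔ (q → (p ∧ p))) ∧ (¬(r ∧ r) → (r → (r ∨ r))) = 2 ∧ 6 = 2

2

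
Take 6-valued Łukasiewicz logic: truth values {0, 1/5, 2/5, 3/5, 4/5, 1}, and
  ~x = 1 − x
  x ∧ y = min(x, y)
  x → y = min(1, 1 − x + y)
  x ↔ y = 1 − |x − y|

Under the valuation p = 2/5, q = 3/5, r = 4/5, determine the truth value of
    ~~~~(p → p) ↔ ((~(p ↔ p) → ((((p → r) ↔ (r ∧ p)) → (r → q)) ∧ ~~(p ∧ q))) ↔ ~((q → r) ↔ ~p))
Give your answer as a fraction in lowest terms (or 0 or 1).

p → p = 2/5 → 2/5 = 1
~(p → p) = ~1 = 0
~~(p → p) = ~0 = 1
~~~(p → p) = ~1 = 0
~~~~(p → p) = ~0 = 1
p ↔ p = 2/5 ↔ 2/5 = 1
~(p ↔ p) = ~1 = 0
p → r = 2/5 → 4/5 = 1
r ∧ p = 4/5 ∧ 2/5 = 2/5
(p → r) ↔ (r ∧ p) = 1 ↔ 2/5 = 2/5
r → q = 4/5 → 3/5 = 4/5
((p → r) ↔ (r ∧ p)) → (r → q) = 2/5 → 4/5 = 1
p ∧ q = 2/5 ∧ 3/5 = 2/5
~(p ∧ q) = ~2/5 = 3/5
~~(p ∧ q) = ~3/5 = 2/5
(((p → r) ↔ (r ∧ p)) → (r → q)) ∧ ~~(p ∧ q) = 1 ∧ 2/5 = 2/5
~(p ↔ p) → ((((p → r) ↔ (r ∧ p)) → (r → q)) ∧ ~~(p ∧ q)) = 0 → 2/5 = 1
q → r = 3/5 → 4/5 = 1
~p = ~2/5 = 3/5
(q → r) ↔ ~p = 1 ↔ 3/5 = 3/5
~((q → r) ↔ ~p) = ~3/5 = 2/5
(~(p ↔ p) → ((((p → r) ↔ (r ∧ p)) → (r → q)) ∧ ~~(p ∧ q))) ↔ ~((q → r) ↔ ~p) = 1 ↔ 2/5 = 2/5
~~~~(p → p) ↔ ((~(p ↔ p) → ((((p → r) ↔ (r ∧ p)) → (r → q)) ∧ ~~(p ∧ q))) ↔ ~((q → r) ↔ ~p)) = 1 ↔ 2/5 = 2/5

2/5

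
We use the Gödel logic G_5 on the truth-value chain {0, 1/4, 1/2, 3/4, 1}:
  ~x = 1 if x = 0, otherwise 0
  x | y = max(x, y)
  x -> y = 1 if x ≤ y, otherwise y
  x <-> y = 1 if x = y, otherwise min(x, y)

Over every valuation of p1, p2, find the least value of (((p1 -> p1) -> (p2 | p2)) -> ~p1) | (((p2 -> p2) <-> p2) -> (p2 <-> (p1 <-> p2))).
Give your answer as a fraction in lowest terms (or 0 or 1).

Take p1 = 1/4, p2 = 1/2:
p1 -> p1 = 1/4 -> 1/4 = 1
p2 | p2 = 1/2 | 1/2 = 1/2
(p1 -> p1) -> (p2 | p2) = 1 -> 1/2 = 1/2
~p1 = ~1/4 = 0
((p1 -> p1) -> (p2 | p2)) -> ~p1 = 1/2 -> 0 = 0
p2 -> p2 = 1/2 -> 1/2 = 1
(p2 -> p2) <-> p2 = 1 <-> 1/2 = 1/2
p1 <-> p2 = 1/4 <-> 1/2 = 1/4
p2 <-> (p1 <-> p2) = 1/2 <-> 1/4 = 1/4
((p2 -> p2) <-> p2) -> (p2 <-> (p1 <-> p2)) = 1/2 -> 1/4 = 1/4
(((p1 -> p1) -> (p2 | p2)) -> ~p1) | (((p2 -> p2) <-> p2) -> (p2 <-> (p1 <-> p2))) = 0 | 1/4 = 1/4
No assignment yields a value below 1/4, so this is the minimum.

1/4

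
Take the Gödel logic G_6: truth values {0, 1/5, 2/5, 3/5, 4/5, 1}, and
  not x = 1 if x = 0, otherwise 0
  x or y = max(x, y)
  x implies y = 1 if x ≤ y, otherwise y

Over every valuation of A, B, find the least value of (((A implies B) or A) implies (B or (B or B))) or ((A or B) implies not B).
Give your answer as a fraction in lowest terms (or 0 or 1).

1/5

Take A = 0, B = 1/5:
A implies B = 0 implies 1/5 = 1
(A implies B) or A = 1 or 0 = 1
B or B = 1/5 or 1/5 = 1/5
B or (B or B) = 1/5 or 1/5 = 1/5
((A implies B) or A) implies (B or (B or B)) = 1 implies 1/5 = 1/5
A or B = 0 or 1/5 = 1/5
not B = not 1/5 = 0
(A or B) implies not B = 1/5 implies 0 = 0
(((A implies B) or A) implies (B or (B or B))) or ((A or B) implies not B) = 1/5 or 0 = 1/5
No assignment yields a value below 1/5, so this is the minimum.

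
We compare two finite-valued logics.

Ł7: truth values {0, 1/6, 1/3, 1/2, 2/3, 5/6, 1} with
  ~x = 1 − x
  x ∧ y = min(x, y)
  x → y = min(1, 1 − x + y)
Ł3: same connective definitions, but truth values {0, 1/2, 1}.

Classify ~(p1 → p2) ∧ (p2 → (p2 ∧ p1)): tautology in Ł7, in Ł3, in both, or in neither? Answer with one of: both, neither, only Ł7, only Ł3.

In Ł7: at p1 = 0, p2 = 0 the value is 0 — not a tautology.
In Ł3: at p1 = 0, p2 = 0 the value is 0 — not a tautology.

neither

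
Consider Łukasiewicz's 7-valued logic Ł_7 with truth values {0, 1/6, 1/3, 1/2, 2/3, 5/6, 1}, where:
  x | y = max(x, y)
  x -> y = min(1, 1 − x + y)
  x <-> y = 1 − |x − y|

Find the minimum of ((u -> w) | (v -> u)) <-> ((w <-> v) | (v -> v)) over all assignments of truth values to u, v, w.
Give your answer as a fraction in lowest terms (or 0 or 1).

1/2

Take u = 1/2, v = 1, w = 0:
u -> w = 1/2 -> 0 = 1/2
v -> u = 1 -> 1/2 = 1/2
(u -> w) | (v -> u) = 1/2 | 1/2 = 1/2
w <-> v = 0 <-> 1 = 0
v -> v = 1 -> 1 = 1
(w <-> v) | (v -> v) = 0 | 1 = 1
((u -> w) | (v -> u)) <-> ((w <-> v) | (v -> v)) = 1/2 <-> 1 = 1/2
No assignment yields a value below 1/2, so this is the minimum.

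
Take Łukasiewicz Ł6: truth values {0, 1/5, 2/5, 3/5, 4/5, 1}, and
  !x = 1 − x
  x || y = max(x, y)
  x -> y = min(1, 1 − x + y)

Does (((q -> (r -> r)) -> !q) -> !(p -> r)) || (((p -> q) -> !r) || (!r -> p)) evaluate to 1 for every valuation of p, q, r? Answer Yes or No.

No

Counterexample: take p = 0, q = 0, r = 1/5.
r -> r = 1/5 -> 1/5 = 1
q -> (r -> r) = 0 -> 1 = 1
!q = !0 = 1
(q -> (r -> r)) -> !q = 1 -> 1 = 1
p -> r = 0 -> 1/5 = 1
!(p -> r) = !1 = 0
((q -> (r -> r)) -> !q) -> !(p -> r) = 1 -> 0 = 0
p -> q = 0 -> 0 = 1
!r = !1/5 = 4/5
(p -> q) -> !r = 1 -> 4/5 = 4/5
!r = !1/5 = 4/5
!r -> p = 4/5 -> 0 = 1/5
((p -> q) -> !r) || (!r -> p) = 4/5 || 1/5 = 4/5
(((q -> (r -> r)) -> !q) -> !(p -> r)) || (((p -> q) -> !r) || (!r -> p)) = 0 || 4/5 = 4/5
This gives 4/5 ≠ 1.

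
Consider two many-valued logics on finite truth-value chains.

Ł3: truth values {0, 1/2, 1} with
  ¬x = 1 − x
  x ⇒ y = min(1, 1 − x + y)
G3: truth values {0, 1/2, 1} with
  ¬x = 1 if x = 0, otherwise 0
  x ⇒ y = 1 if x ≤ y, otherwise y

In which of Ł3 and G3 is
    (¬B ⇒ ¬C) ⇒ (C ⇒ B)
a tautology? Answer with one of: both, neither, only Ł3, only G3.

only Ł3

In Ł3: every assignment gives 1 — tautology.
In G3: at B = 1/2, C = 1 the value is 1/2 — not a tautology.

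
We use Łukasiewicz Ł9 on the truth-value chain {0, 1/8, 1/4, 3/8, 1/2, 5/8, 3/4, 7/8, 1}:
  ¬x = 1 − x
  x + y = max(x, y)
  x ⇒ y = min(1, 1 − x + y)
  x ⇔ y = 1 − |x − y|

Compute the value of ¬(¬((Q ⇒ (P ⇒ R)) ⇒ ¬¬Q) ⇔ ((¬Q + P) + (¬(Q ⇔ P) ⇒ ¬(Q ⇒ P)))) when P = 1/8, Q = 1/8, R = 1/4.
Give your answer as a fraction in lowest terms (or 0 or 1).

P ⇒ R = 1/8 ⇒ 1/4 = 1
Q ⇒ (P ⇒ R) = 1/8 ⇒ 1 = 1
¬Q = ¬1/8 = 7/8
¬¬Q = ¬7/8 = 1/8
(Q ⇒ (P ⇒ R)) ⇒ ¬¬Q = 1 ⇒ 1/8 = 1/8
¬((Q ⇒ (P ⇒ R)) ⇒ ¬¬Q) = ¬1/8 = 7/8
¬Q = ¬1/8 = 7/8
¬Q + P = 7/8 + 1/8 = 7/8
Q ⇔ P = 1/8 ⇔ 1/8 = 1
¬(Q ⇔ P) = ¬1 = 0
Q ⇒ P = 1/8 ⇒ 1/8 = 1
¬(Q ⇒ P) = ¬1 = 0
¬(Q ⇔ P) ⇒ ¬(Q ⇒ P) = 0 ⇒ 0 = 1
(¬Q + P) + (¬(Q ⇔ P) ⇒ ¬(Q ⇒ P)) = 7/8 + 1 = 1
¬((Q ⇒ (P ⇒ R)) ⇒ ¬¬Q) ⇔ ((¬Q + P) + (¬(Q ⇔ P) ⇒ ¬(Q ⇒ P))) = 7/8 ⇔ 1 = 7/8
¬(¬((Q ⇒ (P ⇒ R)) ⇒ ¬¬Q) ⇔ ((¬Q + P) + (¬(Q ⇔ P) ⇒ ¬(Q ⇒ P)))) = ¬7/8 = 1/8

1/8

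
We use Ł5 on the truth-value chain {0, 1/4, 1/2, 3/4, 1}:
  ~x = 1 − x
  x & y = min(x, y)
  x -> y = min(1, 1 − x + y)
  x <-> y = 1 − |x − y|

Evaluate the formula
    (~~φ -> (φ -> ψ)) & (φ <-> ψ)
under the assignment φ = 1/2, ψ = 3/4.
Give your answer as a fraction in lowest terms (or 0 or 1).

~φ = ~1/2 = 1/2
~~φ = ~1/2 = 1/2
φ -> ψ = 1/2 -> 3/4 = 1
~~φ -> (φ -> ψ) = 1/2 -> 1 = 1
φ <-> ψ = 1/2 <-> 3/4 = 3/4
(~~φ -> (φ -> ψ)) & (φ <-> ψ) = 1 & 3/4 = 3/4

3/4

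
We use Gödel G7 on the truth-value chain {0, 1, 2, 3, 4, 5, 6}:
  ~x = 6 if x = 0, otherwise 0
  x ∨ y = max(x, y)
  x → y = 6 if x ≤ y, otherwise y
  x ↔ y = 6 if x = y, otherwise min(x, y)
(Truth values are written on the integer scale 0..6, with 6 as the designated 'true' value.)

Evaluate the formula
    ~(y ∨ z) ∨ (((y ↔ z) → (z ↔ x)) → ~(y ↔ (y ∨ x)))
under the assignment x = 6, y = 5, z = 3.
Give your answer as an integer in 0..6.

y ∨ z = 5 ∨ 3 = 5
~(y ∨ z) = ~5 = 0
y ↔ z = 5 ↔ 3 = 3
z ↔ x = 3 ↔ 6 = 3
(y ↔ z) → (z ↔ x) = 3 → 3 = 6
y ∨ x = 5 ∨ 6 = 6
y ↔ (y ∨ x) = 5 ↔ 6 = 5
~(y ↔ (y ∨ x)) = ~5 = 0
((y ↔ z) → (z ↔ x)) → ~(y ↔ (y ∨ x)) = 6 → 0 = 0
~(y ∨ z) ∨ (((y ↔ z) → (z ↔ x)) → ~(y ↔ (y ∨ x))) = 0 ∨ 0 = 0

0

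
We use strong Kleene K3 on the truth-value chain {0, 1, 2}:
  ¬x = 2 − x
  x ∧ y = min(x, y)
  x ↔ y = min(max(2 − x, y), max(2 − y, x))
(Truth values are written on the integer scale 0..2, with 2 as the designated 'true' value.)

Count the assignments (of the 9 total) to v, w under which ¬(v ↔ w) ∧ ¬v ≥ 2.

1

v = 0, w = 0 ↦ 0  <
v = 0, w = 1 ↦ 1  <
v = 0, w = 2 ↦ 2  ≥
v = 1, w = 0 ↦ 1  <
v = 1, w = 1 ↦ 1  <
v = 1, w = 2 ↦ 1  <
v = 2, w = 0 ↦ 0  <
v = 2, w = 1 ↦ 0  <
v = 2, w = 2 ↦ 0  <
So 1 of the 9 assignments meets the threshold.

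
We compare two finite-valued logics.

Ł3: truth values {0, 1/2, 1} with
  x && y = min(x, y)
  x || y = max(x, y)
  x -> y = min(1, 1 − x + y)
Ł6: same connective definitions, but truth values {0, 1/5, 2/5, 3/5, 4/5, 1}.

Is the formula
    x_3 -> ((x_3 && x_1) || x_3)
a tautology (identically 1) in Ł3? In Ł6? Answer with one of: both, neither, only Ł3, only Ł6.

both

In Ł3: every assignment gives 1 — tautology.
In Ł6: every assignment gives 1 — tautology.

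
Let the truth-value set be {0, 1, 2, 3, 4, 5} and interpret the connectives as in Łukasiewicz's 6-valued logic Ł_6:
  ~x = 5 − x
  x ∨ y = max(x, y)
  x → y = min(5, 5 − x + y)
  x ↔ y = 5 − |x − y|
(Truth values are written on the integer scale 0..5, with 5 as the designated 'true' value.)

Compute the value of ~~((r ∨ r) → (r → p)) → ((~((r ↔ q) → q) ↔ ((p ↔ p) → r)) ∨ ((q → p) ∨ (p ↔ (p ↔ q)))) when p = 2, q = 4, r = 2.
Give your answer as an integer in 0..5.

r ∨ r = 2 ∨ 2 = 2
r → p = 2 → 2 = 5
(r ∨ r) → (r → p) = 2 → 5 = 5
~((r ∨ r) → (r → p)) = ~5 = 0
~~((r ∨ r) → (r → p)) = ~0 = 5
r ↔ q = 2 ↔ 4 = 3
(r ↔ q) → q = 3 → 4 = 5
~((r ↔ q) → q) = ~5 = 0
p ↔ p = 2 ↔ 2 = 5
(p ↔ p) → r = 5 → 2 = 2
~((r ↔ q) → q) ↔ ((p ↔ p) → r) = 0 ↔ 2 = 3
q → p = 4 → 2 = 3
p ↔ q = 2 ↔ 4 = 3
p ↔ (p ↔ q) = 2 ↔ 3 = 4
(q → p) ∨ (p ↔ (p ↔ q)) = 3 ∨ 4 = 4
(~((r ↔ q) → q) ↔ ((p ↔ p) → r)) ∨ ((q → p) ∨ (p ↔ (p ↔ q))) = 3 ∨ 4 = 4
~~((r ∨ r) → (r → p)) → ((~((r ↔ q) → q) ↔ ((p ↔ p) → r)) ∨ ((q → p) ∨ (p ↔ (p ↔ q)))) = 5 → 4 = 4

4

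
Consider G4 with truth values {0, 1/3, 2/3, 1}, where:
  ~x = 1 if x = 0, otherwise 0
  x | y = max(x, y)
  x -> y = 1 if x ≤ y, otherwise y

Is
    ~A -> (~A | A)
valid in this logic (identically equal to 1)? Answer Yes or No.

Yes

A = 0 ↦ 1
A = 1/3 ↦ 1
A = 2/3 ↦ 1
A = 1 ↦ 1
Every assignment gives a value ≥ 1.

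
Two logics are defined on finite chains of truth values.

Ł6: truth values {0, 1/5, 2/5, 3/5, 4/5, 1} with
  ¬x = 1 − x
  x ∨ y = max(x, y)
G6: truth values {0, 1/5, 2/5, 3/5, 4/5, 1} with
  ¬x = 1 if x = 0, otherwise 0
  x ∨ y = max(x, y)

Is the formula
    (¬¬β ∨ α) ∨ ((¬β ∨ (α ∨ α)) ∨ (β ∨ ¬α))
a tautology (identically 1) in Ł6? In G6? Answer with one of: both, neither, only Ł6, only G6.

In Ł6: at α = 1/5, β = 1/5 the value is 4/5 — not a tautology.
In G6: every assignment gives 1 — tautology.

only G6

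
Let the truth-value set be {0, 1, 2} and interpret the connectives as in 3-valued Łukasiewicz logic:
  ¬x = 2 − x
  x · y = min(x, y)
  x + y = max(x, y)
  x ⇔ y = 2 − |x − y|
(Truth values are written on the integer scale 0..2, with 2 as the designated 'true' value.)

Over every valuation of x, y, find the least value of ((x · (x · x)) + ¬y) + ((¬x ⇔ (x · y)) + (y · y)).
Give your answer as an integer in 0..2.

1

Take x = 0, y = 1:
x · x = 0 · 0 = 0
x · (x · x) = 0 · 0 = 0
¬y = ¬1 = 1
(x · (x · x)) + ¬y = 0 + 1 = 1
¬x = ¬0 = 2
x · y = 0 · 1 = 0
¬x ⇔ (x · y) = 2 ⇔ 0 = 0
y · y = 1 · 1 = 1
(¬x ⇔ (x · y)) + (y · y) = 0 + 1 = 1
((x · (x · x)) + ¬y) + ((¬x ⇔ (x · y)) + (y · y)) = 1 + 1 = 1
No assignment yields a value below 1, so this is the minimum.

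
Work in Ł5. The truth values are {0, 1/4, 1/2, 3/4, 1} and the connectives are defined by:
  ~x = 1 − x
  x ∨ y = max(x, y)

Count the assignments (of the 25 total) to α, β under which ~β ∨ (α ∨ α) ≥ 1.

value 1: 9 assignments (counts)
value 3/4: 7 assignments
value 1/2: 5 assignments
value 1/4: 3 assignments
value 0: 1 assignment
So 9 of the 25 assignments meet the threshold.

9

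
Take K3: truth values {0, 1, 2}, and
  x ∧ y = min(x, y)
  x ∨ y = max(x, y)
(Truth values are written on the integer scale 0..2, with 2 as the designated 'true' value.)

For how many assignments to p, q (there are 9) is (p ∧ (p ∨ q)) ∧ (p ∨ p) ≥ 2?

p = 0, q = 0 ↦ 0  <
p = 0, q = 1 ↦ 0  <
p = 0, q = 2 ↦ 0  <
p = 1, q = 0 ↦ 1  <
p = 1, q = 1 ↦ 1  <
p = 1, q = 2 ↦ 1  <
p = 2, q = 0 ↦ 2  ≥
p = 2, q = 1 ↦ 2  ≥
p = 2, q = 2 ↦ 2  ≥
So 3 of the 9 assignments meet the threshold.

3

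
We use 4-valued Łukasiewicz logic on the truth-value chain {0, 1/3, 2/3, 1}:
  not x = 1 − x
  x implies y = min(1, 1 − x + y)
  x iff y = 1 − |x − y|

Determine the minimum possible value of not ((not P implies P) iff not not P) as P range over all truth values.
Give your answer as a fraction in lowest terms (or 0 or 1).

Take P = 0:
not P = not 0 = 1
not P implies P = 1 implies 0 = 0
not P = not 0 = 1
not not P = not 1 = 0
(not P implies P) iff not not P = 0 iff 0 = 1
not ((not P implies P) iff not not P) = not 1 = 0
No assignment yields a value below 0, so this is the minimum.

0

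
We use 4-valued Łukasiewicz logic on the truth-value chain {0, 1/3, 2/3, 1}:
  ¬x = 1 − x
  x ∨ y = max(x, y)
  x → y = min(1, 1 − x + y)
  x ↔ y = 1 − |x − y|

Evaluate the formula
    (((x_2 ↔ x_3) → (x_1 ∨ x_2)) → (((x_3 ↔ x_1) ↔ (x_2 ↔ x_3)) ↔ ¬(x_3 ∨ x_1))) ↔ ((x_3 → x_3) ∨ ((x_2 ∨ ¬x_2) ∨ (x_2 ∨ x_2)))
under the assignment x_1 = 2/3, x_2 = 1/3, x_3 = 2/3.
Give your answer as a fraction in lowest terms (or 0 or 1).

x_2 ↔ x_3 = 1/3 ↔ 2/3 = 2/3
x_1 ∨ x_2 = 2/3 ∨ 1/3 = 2/3
(x_2 ↔ x_3) → (x_1 ∨ x_2) = 2/3 → 2/3 = 1
x_3 ↔ x_1 = 2/3 ↔ 2/3 = 1
x_2 ↔ x_3 = 1/3 ↔ 2/3 = 2/3
(x_3 ↔ x_1) ↔ (x_2 ↔ x_3) = 1 ↔ 2/3 = 2/3
x_3 ∨ x_1 = 2/3 ∨ 2/3 = 2/3
¬(x_3 ∨ x_1) = ¬2/3 = 1/3
((x_3 ↔ x_1) ↔ (x_2 ↔ x_3)) ↔ ¬(x_3 ∨ x_1) = 2/3 ↔ 1/3 = 2/3
((x_2 ↔ x_3) → (x_1 ∨ x_2)) → (((x_3 ↔ x_1) ↔ (x_2 ↔ x_3)) ↔ ¬(x_3 ∨ x_1)) = 1 → 2/3 = 2/3
x_3 → x_3 = 2/3 → 2/3 = 1
¬x_2 = ¬1/3 = 2/3
x_2 ∨ ¬x_2 = 1/3 ∨ 2/3 = 2/3
x_2 ∨ x_2 = 1/3 ∨ 1/3 = 1/3
(x_2 ∨ ¬x_2) ∨ (x_2 ∨ x_2) = 2/3 ∨ 1/3 = 2/3
(x_3 → x_3) ∨ ((x_2 ∨ ¬x_2) ∨ (x_2 ∨ x_2)) = 1 ∨ 2/3 = 1
(((x_2 ↔ x_3) → (x_1 ∨ x_2)) → (((x_3 ↔ x_1) ↔ (x_2 ↔ x_3)) ↔ ¬(x_3 ∨ x_1))) ↔ ((x_3 → x_3) ∨ ((x_2 ∨ ¬x_2) ∨ (x_2 ∨ x_2))) = 2/3 ↔ 1 = 2/3

2/3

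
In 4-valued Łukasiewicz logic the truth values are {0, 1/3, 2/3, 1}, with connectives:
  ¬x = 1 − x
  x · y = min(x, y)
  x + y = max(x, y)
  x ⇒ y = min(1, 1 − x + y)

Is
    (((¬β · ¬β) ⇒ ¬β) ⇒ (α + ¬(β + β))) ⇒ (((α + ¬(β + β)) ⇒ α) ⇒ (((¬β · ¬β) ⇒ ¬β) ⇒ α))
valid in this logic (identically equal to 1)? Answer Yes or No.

α = 0, β = 0 ↦ 1
α = 0, β = 1/3 ↦ 1
α = 0, β = 2/3 ↦ 1
α = 0, β = 1 ↦ 1
α = 1/3, β = 0 ↦ 1
α = 1/3, β = 1/3 ↦ 1
α = 1/3, β = 2/3 ↦ 1
α = 1/3, β = 1 ↦ 1
α = 2/3, β = 0 ↦ 1
α = 2/3, β = 1/3 ↦ 1
α = 2/3, β = 2/3 ↦ 1
α = 2/3, β = 1 ↦ 1
α = 1, β = 0 ↦ 1
α = 1, β = 1/3 ↦ 1
α = 1, β = 2/3 ↦ 1
α = 1, β = 1 ↦ 1
Every assignment gives a value ≥ 1.

Yes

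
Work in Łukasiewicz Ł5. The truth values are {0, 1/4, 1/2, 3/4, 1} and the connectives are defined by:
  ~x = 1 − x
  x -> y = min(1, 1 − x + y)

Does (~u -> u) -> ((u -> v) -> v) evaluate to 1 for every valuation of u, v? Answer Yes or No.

Counterexample: take u = 1/4, v = 0.
~u = ~1/4 = 3/4
~u -> u = 3/4 -> 1/4 = 1/2
u -> v = 1/4 -> 0 = 3/4
(u -> v) -> v = 3/4 -> 0 = 1/4
(~u -> u) -> ((u -> v) -> v) = 1/2 -> 1/4 = 3/4
This gives 3/4 ≠ 1.

No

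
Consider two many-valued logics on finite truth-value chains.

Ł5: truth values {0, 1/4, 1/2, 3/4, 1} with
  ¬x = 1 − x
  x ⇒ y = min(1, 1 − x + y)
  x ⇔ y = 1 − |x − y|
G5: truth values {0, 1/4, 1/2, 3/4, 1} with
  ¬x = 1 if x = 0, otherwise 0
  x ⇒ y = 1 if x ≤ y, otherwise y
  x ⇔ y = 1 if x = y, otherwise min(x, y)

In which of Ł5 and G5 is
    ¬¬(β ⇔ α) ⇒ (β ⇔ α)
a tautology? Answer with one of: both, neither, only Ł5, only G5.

only Ł5

In Ł5: every assignment gives 1 — tautology.
In G5: at α = 1/4, β = 1/2 the value is 1/4 — not a tautology.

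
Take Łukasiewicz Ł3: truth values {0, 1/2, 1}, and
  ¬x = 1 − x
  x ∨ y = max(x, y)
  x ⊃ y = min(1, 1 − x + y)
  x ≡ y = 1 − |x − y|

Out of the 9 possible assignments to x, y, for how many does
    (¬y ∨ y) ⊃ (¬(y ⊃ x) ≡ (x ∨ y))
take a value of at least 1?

x = 0, y = 0 ↦ 1  ≥
x = 0, y = 1/2 ↦ 1  ≥
x = 0, y = 1 ↦ 1  ≥
x = 1/2, y = 0 ↦ 1/2  <
x = 1/2, y = 1/2 ↦ 1  ≥
x = 1/2, y = 1 ↦ 1/2  <
x = 1, y = 0 ↦ 0  <
x = 1, y = 1/2 ↦ 1/2  <
x = 1, y = 1 ↦ 0  <
So 4 of the 9 assignments meet the threshold.

4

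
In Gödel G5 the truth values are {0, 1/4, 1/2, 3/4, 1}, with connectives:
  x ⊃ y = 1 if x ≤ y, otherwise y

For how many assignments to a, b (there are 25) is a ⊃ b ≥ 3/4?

value 1: 15 assignments (counts)
value 3/4: 1 assignment (counts)
value 1/2: 2 assignments
value 1/4: 3 assignments
value 0: 4 assignments
So 16 of the 25 assignments meet the threshold.

16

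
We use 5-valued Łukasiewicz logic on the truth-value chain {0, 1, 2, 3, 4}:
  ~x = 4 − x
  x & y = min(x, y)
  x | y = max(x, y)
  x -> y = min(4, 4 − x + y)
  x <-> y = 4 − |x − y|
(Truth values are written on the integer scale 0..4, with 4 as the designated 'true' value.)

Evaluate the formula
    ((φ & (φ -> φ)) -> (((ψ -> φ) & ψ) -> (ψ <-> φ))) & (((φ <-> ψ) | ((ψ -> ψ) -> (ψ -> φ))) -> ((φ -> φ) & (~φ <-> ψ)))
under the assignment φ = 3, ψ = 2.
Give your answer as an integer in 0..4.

3

φ -> φ = 3 -> 3 = 4
φ & (φ -> φ) = 3 & 4 = 3
ψ -> φ = 2 -> 3 = 4
(ψ -> φ) & ψ = 4 & 2 = 2
ψ <-> φ = 2 <-> 3 = 3
((ψ -> φ) & ψ) -> (ψ <-> φ) = 2 -> 3 = 4
(φ & (φ -> φ)) -> (((ψ -> φ) & ψ) -> (ψ <-> φ)) = 3 -> 4 = 4
φ <-> ψ = 3 <-> 2 = 3
ψ -> ψ = 2 -> 2 = 4
ψ -> φ = 2 -> 3 = 4
(ψ -> ψ) -> (ψ -> φ) = 4 -> 4 = 4
(φ <-> ψ) | ((ψ -> ψ) -> (ψ -> φ)) = 3 | 4 = 4
φ -> φ = 3 -> 3 = 4
~φ = ~3 = 1
~φ <-> ψ = 1 <-> 2 = 3
(φ -> φ) & (~φ <-> ψ) = 4 & 3 = 3
((φ <-> ψ) | ((ψ -> ψ) -> (ψ -> φ))) -> ((φ -> φ) & (~φ <-> ψ)) = 4 -> 3 = 3
((φ & (φ -> φ)) -> (((ψ -> φ) & ψ) -> (ψ <-> φ))) & (((φ <-> ψ) | ((ψ -> ψ) -> (ψ -> φ))) -> ((φ -> φ) & (~φ <-> ψ))) = 4 & 3 = 3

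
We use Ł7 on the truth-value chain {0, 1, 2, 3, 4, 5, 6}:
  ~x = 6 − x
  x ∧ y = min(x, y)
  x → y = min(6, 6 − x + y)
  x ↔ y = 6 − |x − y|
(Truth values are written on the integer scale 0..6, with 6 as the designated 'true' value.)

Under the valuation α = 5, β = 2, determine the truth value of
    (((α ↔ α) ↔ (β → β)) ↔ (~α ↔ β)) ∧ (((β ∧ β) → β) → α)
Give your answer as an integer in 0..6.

α ↔ α = 5 ↔ 5 = 6
β → β = 2 → 2 = 6
(α ↔ α) ↔ (β → β) = 6 ↔ 6 = 6
~α = ~5 = 1
~α ↔ β = 1 ↔ 2 = 5
((α ↔ α) ↔ (β → β)) ↔ (~α ↔ β) = 6 ↔ 5 = 5
β ∧ β = 2 ∧ 2 = 2
(β ∧ β) → β = 2 → 2 = 6
((β ∧ β) → β) → α = 6 → 5 = 5
(((α ↔ α) ↔ (β → β)) ↔ (~α ↔ β)) ∧ (((β ∧ β) → β) → α) = 5 ∧ 5 = 5

5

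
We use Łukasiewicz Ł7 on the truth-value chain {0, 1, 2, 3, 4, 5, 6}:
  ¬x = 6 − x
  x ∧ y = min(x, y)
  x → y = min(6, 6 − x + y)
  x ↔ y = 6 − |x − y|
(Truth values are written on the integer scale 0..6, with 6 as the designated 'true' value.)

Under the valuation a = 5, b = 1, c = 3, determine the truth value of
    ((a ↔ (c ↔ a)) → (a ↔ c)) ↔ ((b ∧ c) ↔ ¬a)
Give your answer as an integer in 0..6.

c ↔ a = 3 ↔ 5 = 4
a ↔ (c ↔ a) = 5 ↔ 4 = 5
a ↔ c = 5 ↔ 3 = 4
(a ↔ (c ↔ a)) → (a ↔ c) = 5 → 4 = 5
b ∧ c = 1 ∧ 3 = 1
¬a = ¬5 = 1
(b ∧ c) ↔ ¬a = 1 ↔ 1 = 6
((a ↔ (c ↔ a)) → (a ↔ c)) ↔ ((b ∧ c) ↔ ¬a) = 5 ↔ 6 = 5

5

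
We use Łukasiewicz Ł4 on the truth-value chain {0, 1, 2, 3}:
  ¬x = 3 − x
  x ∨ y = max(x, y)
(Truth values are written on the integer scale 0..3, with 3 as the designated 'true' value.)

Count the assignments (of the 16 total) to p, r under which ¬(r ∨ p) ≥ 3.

p = 0, r = 0 ↦ 3  ≥
p = 0, r = 1 ↦ 2  <
p = 0, r = 2 ↦ 1  <
p = 0, r = 3 ↦ 0  <
p = 1, r = 0 ↦ 2  <
p = 1, r = 1 ↦ 2  <
p = 1, r = 2 ↦ 1  <
p = 1, r = 3 ↦ 0  <
p = 2, r = 0 ↦ 1  <
p = 2, r = 1 ↦ 1  <
p = 2, r = 2 ↦ 1  <
p = 2, r = 3 ↦ 0  <
p = 3, r = 0 ↦ 0  <
p = 3, r = 1 ↦ 0  <
p = 3, r = 2 ↦ 0  <
p = 3, r = 3 ↦ 0  <
So 1 of the 16 assignments meets the threshold.

1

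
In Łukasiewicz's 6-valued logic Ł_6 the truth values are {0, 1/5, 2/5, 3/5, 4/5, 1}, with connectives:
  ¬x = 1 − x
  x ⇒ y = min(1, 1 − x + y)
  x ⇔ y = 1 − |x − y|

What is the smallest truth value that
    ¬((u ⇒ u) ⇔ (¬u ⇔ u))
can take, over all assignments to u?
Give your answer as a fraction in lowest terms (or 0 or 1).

Take u = 2/5:
u ⇒ u = 2/5 ⇒ 2/5 = 1
¬u = ¬2/5 = 3/5
¬u ⇔ u = 3/5 ⇔ 2/5 = 4/5
(u ⇒ u) ⇔ (¬u ⇔ u) = 1 ⇔ 4/5 = 4/5
¬((u ⇒ u) ⇔ (¬u ⇔ u)) = ¬4/5 = 1/5
No assignment yields a value below 1/5, so this is the minimum.

1/5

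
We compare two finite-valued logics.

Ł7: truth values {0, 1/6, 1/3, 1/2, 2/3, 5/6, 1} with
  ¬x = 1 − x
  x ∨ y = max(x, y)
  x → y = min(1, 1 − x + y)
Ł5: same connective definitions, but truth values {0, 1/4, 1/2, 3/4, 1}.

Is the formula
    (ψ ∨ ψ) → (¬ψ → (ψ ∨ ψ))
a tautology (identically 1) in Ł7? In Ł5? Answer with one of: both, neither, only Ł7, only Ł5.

In Ł7: every assignment gives 1 — tautology.
In Ł5: every assignment gives 1 — tautology.

both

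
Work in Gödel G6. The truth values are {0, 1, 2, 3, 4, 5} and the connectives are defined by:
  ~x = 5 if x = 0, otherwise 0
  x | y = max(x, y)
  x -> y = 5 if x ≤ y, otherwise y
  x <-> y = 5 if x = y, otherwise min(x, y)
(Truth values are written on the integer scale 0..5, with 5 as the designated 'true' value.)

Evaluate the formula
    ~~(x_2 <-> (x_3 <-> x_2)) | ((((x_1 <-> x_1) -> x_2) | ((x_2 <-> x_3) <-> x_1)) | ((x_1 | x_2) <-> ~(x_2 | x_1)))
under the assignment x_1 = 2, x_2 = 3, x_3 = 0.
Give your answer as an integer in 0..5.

3

x_3 <-> x_2 = 0 <-> 3 = 0
x_2 <-> (x_3 <-> x_2) = 3 <-> 0 = 0
~(x_2 <-> (x_3 <-> x_2)) = ~0 = 5
~~(x_2 <-> (x_3 <-> x_2)) = ~5 = 0
x_1 <-> x_1 = 2 <-> 2 = 5
(x_1 <-> x_1) -> x_2 = 5 -> 3 = 3
x_2 <-> x_3 = 3 <-> 0 = 0
(x_2 <-> x_3) <-> x_1 = 0 <-> 2 = 0
((x_1 <-> x_1) -> x_2) | ((x_2 <-> x_3) <-> x_1) = 3 | 0 = 3
x_1 | x_2 = 2 | 3 = 3
x_2 | x_1 = 3 | 2 = 3
~(x_2 | x_1) = ~3 = 0
(x_1 | x_2) <-> ~(x_2 | x_1) = 3 <-> 0 = 0
(((x_1 <-> x_1) -> x_2) | ((x_2 <-> x_3) <-> x_1)) | ((x_1 | x_2) <-> ~(x_2 | x_1)) = 3 | 0 = 3
~~(x_2 <-> (x_3 <-> x_2)) | ((((x_1 <-> x_1) -> x_2) | ((x_2 <-> x_3) <-> x_1)) | ((x_1 | x_2) <-> ~(x_2 | x_1))) = 0 | 3 = 3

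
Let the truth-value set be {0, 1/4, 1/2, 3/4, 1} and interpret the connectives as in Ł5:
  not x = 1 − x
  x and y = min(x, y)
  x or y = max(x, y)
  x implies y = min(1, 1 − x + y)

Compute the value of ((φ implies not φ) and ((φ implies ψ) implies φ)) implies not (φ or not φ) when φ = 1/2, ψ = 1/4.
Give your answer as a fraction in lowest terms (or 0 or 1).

3/4

not φ = not 1/2 = 1/2
φ implies not φ = 1/2 implies 1/2 = 1
φ implies ψ = 1/2 implies 1/4 = 3/4
(φ implies ψ) implies φ = 3/4 implies 1/2 = 3/4
(φ implies not φ) and ((φ implies ψ) implies φ) = 1 and 3/4 = 3/4
not φ = not 1/2 = 1/2
φ or not φ = 1/2 or 1/2 = 1/2
not (φ or not φ) = not 1/2 = 1/2
((φ implies not φ) and ((φ implies ψ) implies φ)) implies not (φ or not φ) = 3/4 implies 1/2 = 3/4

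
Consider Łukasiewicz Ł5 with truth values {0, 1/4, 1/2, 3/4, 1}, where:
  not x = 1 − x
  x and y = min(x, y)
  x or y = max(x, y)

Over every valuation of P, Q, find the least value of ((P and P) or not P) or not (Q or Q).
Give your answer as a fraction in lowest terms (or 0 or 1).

1/2

Take P = 1/2, Q = 1/2:
P and P = 1/2 and 1/2 = 1/2
not P = not 1/2 = 1/2
(P and P) or not P = 1/2 or 1/2 = 1/2
Q or Q = 1/2 or 1/2 = 1/2
not (Q or Q) = not 1/2 = 1/2
((P and P) or not P) or not (Q or Q) = 1/2 or 1/2 = 1/2
No assignment yields a value below 1/2, so this is the minimum.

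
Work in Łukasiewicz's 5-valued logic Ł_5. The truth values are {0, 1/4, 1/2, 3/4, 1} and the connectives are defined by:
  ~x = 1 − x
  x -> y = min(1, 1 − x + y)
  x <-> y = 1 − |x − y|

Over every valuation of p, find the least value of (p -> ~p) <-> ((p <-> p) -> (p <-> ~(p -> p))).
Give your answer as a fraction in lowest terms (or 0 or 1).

Take p = 1/2:
~p = ~1/2 = 1/2
p -> ~p = 1/2 -> 1/2 = 1
p <-> p = 1/2 <-> 1/2 = 1
p -> p = 1/2 -> 1/2 = 1
~(p -> p) = ~1 = 0
p <-> ~(p -> p) = 1/2 <-> 0 = 1/2
(p <-> p) -> (p <-> ~(p -> p)) = 1 -> 1/2 = 1/2
(p -> ~p) <-> ((p <-> p) -> (p <-> ~(p -> p))) = 1 <-> 1/2 = 1/2
No assignment yields a value below 1/2, so this is the minimum.

1/2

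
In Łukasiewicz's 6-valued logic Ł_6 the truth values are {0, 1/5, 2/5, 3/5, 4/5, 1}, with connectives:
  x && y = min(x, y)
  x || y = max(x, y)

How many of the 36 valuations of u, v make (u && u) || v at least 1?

value 1: 11 assignments (counts)
value 4/5: 9 assignments
value 3/5: 7 assignments
value 2/5: 5 assignments
value 1/5: 3 assignments
value 0: 1 assignment
So 11 of the 36 assignments meet the threshold.

11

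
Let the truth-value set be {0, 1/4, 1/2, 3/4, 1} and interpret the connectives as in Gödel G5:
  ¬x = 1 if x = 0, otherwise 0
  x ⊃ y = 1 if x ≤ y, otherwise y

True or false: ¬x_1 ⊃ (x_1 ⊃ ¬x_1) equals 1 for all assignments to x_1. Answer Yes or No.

x_1 = 0 ↦ 1
x_1 = 1/4 ↦ 1
x_1 = 1/2 ↦ 1
x_1 = 3/4 ↦ 1
x_1 = 1 ↦ 1
Every assignment gives a value ≥ 1.

Yes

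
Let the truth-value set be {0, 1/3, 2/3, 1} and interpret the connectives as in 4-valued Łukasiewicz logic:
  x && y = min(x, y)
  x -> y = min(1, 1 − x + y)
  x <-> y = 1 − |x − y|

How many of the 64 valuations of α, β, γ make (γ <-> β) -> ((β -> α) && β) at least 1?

28

value 1: 28 assignments (counts)
value 2/3: 20 assignments
value 1/3: 11 assignments
value 0: 5 assignments
So 28 of the 64 assignments meet the threshold.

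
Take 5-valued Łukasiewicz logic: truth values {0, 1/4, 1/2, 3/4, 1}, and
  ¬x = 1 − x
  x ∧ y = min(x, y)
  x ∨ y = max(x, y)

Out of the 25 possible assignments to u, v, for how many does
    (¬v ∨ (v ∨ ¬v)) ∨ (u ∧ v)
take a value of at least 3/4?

20

value 1: 10 assignments (counts)
value 3/4: 10 assignments (counts)
value 1/2: 5 assignments
So 20 of the 25 assignments meet the threshold.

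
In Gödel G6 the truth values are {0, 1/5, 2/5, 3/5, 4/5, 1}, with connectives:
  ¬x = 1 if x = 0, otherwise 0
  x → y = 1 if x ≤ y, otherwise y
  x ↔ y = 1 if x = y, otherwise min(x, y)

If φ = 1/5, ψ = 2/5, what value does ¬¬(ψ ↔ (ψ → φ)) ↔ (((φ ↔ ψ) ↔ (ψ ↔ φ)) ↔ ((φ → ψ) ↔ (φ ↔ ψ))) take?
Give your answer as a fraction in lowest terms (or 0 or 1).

1/5

ψ → φ = 2/5 → 1/5 = 1/5
ψ ↔ (ψ → φ) = 2/5 ↔ 1/5 = 1/5
¬(ψ ↔ (ψ → φ)) = ¬1/5 = 0
¬¬(ψ ↔ (ψ → φ)) = ¬0 = 1
φ ↔ ψ = 1/5 ↔ 2/5 = 1/5
ψ ↔ φ = 2/5 ↔ 1/5 = 1/5
(φ ↔ ψ) ↔ (ψ ↔ φ) = 1/5 ↔ 1/5 = 1
φ → ψ = 1/5 → 2/5 = 1
φ ↔ ψ = 1/5 ↔ 2/5 = 1/5
(φ → ψ) ↔ (φ ↔ ψ) = 1 ↔ 1/5 = 1/5
((φ ↔ ψ) ↔ (ψ ↔ φ)) ↔ ((φ → ψ) ↔ (φ ↔ ψ)) = 1 ↔ 1/5 = 1/5
¬¬(ψ ↔ (ψ → φ)) ↔ (((φ ↔ ψ) ↔ (ψ ↔ φ)) ↔ ((φ → ψ) ↔ (φ ↔ ψ))) = 1 ↔ 1/5 = 1/5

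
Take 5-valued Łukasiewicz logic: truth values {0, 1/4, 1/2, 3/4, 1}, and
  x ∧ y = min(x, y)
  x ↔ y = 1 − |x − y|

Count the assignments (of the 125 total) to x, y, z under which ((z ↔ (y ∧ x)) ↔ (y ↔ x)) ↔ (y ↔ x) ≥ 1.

37

value 1: 37 assignments (counts)
value 3/4: 50 assignments
value 1/2: 24 assignments
value 1/4: 10 assignments
value 0: 4 assignments
So 37 of the 125 assignments meet the threshold.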